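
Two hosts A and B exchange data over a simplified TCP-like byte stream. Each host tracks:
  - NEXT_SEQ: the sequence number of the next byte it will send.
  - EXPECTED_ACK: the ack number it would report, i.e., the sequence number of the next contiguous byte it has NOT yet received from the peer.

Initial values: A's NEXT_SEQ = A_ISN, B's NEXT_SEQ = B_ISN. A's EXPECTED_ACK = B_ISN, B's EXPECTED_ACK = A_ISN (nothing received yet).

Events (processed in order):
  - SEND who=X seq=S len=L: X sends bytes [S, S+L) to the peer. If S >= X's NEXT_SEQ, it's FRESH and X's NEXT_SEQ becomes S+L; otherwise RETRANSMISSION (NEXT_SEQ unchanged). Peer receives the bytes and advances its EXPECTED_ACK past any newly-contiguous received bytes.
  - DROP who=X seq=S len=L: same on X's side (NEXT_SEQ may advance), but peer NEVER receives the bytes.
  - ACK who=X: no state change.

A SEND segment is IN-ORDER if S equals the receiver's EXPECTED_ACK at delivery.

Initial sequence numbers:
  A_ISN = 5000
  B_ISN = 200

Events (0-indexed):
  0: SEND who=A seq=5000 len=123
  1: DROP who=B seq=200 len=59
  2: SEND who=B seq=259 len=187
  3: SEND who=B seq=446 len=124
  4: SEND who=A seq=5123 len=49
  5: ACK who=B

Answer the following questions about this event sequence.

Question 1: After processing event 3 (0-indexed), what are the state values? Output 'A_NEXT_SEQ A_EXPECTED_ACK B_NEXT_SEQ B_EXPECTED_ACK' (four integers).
After event 0: A_seq=5123 A_ack=200 B_seq=200 B_ack=5123
After event 1: A_seq=5123 A_ack=200 B_seq=259 B_ack=5123
After event 2: A_seq=5123 A_ack=200 B_seq=446 B_ack=5123
After event 3: A_seq=5123 A_ack=200 B_seq=570 B_ack=5123

5123 200 570 5123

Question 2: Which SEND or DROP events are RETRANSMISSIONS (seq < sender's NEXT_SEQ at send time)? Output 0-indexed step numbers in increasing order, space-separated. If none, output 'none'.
Step 0: SEND seq=5000 -> fresh
Step 1: DROP seq=200 -> fresh
Step 2: SEND seq=259 -> fresh
Step 3: SEND seq=446 -> fresh
Step 4: SEND seq=5123 -> fresh

Answer: none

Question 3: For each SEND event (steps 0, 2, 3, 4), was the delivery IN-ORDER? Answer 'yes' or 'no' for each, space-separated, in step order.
Step 0: SEND seq=5000 -> in-order
Step 2: SEND seq=259 -> out-of-order
Step 3: SEND seq=446 -> out-of-order
Step 4: SEND seq=5123 -> in-order

Answer: yes no no yes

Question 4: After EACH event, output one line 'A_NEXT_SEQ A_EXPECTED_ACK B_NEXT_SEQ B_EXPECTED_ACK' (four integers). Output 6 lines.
5123 200 200 5123
5123 200 259 5123
5123 200 446 5123
5123 200 570 5123
5172 200 570 5172
5172 200 570 5172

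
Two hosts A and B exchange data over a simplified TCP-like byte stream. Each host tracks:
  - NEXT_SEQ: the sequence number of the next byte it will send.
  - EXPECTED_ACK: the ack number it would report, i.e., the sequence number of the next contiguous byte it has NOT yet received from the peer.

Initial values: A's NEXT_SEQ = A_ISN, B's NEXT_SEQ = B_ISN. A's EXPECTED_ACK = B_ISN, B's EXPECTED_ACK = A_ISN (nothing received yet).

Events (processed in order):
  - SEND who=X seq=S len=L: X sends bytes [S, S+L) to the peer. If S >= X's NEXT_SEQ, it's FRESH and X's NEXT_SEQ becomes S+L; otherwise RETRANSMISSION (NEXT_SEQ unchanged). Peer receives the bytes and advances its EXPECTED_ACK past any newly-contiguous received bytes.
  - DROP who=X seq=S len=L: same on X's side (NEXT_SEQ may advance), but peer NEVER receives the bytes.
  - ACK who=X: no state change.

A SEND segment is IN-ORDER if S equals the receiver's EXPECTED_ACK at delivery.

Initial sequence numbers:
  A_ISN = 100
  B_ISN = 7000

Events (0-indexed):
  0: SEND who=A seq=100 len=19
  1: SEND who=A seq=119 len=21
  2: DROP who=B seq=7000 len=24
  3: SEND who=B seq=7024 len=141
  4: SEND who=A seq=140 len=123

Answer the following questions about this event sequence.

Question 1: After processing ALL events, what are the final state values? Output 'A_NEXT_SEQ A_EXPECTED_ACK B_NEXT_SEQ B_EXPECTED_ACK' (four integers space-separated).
After event 0: A_seq=119 A_ack=7000 B_seq=7000 B_ack=119
After event 1: A_seq=140 A_ack=7000 B_seq=7000 B_ack=140
After event 2: A_seq=140 A_ack=7000 B_seq=7024 B_ack=140
After event 3: A_seq=140 A_ack=7000 B_seq=7165 B_ack=140
After event 4: A_seq=263 A_ack=7000 B_seq=7165 B_ack=263

Answer: 263 7000 7165 263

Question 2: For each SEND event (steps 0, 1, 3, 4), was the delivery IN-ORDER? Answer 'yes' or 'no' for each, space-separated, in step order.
Answer: yes yes no yes

Derivation:
Step 0: SEND seq=100 -> in-order
Step 1: SEND seq=119 -> in-order
Step 3: SEND seq=7024 -> out-of-order
Step 4: SEND seq=140 -> in-order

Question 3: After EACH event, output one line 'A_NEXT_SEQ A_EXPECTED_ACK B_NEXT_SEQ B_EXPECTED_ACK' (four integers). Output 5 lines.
119 7000 7000 119
140 7000 7000 140
140 7000 7024 140
140 7000 7165 140
263 7000 7165 263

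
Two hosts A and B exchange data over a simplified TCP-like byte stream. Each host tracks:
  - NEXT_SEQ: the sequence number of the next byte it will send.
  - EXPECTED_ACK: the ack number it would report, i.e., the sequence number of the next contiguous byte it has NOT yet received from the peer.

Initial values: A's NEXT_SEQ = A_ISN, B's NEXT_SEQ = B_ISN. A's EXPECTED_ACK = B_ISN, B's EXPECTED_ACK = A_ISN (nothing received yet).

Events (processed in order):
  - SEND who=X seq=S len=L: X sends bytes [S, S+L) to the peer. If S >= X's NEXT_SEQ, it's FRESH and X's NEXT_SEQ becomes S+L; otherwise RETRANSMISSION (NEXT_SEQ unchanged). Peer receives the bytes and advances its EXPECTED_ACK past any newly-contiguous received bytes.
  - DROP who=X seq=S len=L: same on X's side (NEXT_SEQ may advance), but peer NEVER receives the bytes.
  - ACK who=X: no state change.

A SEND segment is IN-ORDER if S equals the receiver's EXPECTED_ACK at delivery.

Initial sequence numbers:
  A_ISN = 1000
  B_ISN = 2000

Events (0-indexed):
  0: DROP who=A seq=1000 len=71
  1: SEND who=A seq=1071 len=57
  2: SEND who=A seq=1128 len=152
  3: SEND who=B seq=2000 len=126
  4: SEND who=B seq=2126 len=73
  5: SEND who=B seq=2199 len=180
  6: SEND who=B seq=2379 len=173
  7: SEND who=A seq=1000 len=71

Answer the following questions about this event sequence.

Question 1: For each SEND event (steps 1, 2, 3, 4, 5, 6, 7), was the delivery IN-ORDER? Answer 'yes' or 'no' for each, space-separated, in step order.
Answer: no no yes yes yes yes yes

Derivation:
Step 1: SEND seq=1071 -> out-of-order
Step 2: SEND seq=1128 -> out-of-order
Step 3: SEND seq=2000 -> in-order
Step 4: SEND seq=2126 -> in-order
Step 5: SEND seq=2199 -> in-order
Step 6: SEND seq=2379 -> in-order
Step 7: SEND seq=1000 -> in-order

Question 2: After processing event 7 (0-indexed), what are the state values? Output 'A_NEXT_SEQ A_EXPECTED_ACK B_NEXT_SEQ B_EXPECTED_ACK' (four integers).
After event 0: A_seq=1071 A_ack=2000 B_seq=2000 B_ack=1000
After event 1: A_seq=1128 A_ack=2000 B_seq=2000 B_ack=1000
After event 2: A_seq=1280 A_ack=2000 B_seq=2000 B_ack=1000
After event 3: A_seq=1280 A_ack=2126 B_seq=2126 B_ack=1000
After event 4: A_seq=1280 A_ack=2199 B_seq=2199 B_ack=1000
After event 5: A_seq=1280 A_ack=2379 B_seq=2379 B_ack=1000
After event 6: A_seq=1280 A_ack=2552 B_seq=2552 B_ack=1000
After event 7: A_seq=1280 A_ack=2552 B_seq=2552 B_ack=1280

1280 2552 2552 1280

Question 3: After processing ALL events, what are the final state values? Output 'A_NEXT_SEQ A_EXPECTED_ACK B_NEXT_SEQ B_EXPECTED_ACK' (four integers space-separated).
After event 0: A_seq=1071 A_ack=2000 B_seq=2000 B_ack=1000
After event 1: A_seq=1128 A_ack=2000 B_seq=2000 B_ack=1000
After event 2: A_seq=1280 A_ack=2000 B_seq=2000 B_ack=1000
After event 3: A_seq=1280 A_ack=2126 B_seq=2126 B_ack=1000
After event 4: A_seq=1280 A_ack=2199 B_seq=2199 B_ack=1000
After event 5: A_seq=1280 A_ack=2379 B_seq=2379 B_ack=1000
After event 6: A_seq=1280 A_ack=2552 B_seq=2552 B_ack=1000
After event 7: A_seq=1280 A_ack=2552 B_seq=2552 B_ack=1280

Answer: 1280 2552 2552 1280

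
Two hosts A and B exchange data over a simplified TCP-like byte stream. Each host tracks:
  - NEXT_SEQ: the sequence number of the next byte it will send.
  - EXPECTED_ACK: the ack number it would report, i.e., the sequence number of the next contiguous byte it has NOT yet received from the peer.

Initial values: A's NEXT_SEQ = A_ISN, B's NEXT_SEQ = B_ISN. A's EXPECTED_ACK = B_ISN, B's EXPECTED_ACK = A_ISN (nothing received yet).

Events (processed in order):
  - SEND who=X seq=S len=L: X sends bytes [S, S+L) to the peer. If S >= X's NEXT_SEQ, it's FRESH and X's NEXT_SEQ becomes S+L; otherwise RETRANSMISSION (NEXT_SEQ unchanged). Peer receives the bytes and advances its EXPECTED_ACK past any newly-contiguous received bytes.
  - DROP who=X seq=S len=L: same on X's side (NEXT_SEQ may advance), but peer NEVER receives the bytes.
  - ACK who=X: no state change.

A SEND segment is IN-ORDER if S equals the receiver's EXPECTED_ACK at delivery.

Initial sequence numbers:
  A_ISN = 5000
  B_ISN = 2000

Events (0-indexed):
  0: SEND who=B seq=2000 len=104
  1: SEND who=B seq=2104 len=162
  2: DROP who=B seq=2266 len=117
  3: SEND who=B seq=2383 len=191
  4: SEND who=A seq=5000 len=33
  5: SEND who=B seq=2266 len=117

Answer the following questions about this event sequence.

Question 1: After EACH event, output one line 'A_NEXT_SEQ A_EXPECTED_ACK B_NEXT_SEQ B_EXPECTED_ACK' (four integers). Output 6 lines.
5000 2104 2104 5000
5000 2266 2266 5000
5000 2266 2383 5000
5000 2266 2574 5000
5033 2266 2574 5033
5033 2574 2574 5033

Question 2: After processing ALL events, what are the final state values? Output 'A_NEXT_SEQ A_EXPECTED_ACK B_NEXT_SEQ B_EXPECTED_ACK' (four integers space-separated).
After event 0: A_seq=5000 A_ack=2104 B_seq=2104 B_ack=5000
After event 1: A_seq=5000 A_ack=2266 B_seq=2266 B_ack=5000
After event 2: A_seq=5000 A_ack=2266 B_seq=2383 B_ack=5000
After event 3: A_seq=5000 A_ack=2266 B_seq=2574 B_ack=5000
After event 4: A_seq=5033 A_ack=2266 B_seq=2574 B_ack=5033
After event 5: A_seq=5033 A_ack=2574 B_seq=2574 B_ack=5033

Answer: 5033 2574 2574 5033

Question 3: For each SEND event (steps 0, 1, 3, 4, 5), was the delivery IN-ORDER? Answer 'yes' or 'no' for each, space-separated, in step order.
Answer: yes yes no yes yes

Derivation:
Step 0: SEND seq=2000 -> in-order
Step 1: SEND seq=2104 -> in-order
Step 3: SEND seq=2383 -> out-of-order
Step 4: SEND seq=5000 -> in-order
Step 5: SEND seq=2266 -> in-order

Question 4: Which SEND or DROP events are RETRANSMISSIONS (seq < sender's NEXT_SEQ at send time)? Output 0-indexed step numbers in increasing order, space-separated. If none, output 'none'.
Step 0: SEND seq=2000 -> fresh
Step 1: SEND seq=2104 -> fresh
Step 2: DROP seq=2266 -> fresh
Step 3: SEND seq=2383 -> fresh
Step 4: SEND seq=5000 -> fresh
Step 5: SEND seq=2266 -> retransmit

Answer: 5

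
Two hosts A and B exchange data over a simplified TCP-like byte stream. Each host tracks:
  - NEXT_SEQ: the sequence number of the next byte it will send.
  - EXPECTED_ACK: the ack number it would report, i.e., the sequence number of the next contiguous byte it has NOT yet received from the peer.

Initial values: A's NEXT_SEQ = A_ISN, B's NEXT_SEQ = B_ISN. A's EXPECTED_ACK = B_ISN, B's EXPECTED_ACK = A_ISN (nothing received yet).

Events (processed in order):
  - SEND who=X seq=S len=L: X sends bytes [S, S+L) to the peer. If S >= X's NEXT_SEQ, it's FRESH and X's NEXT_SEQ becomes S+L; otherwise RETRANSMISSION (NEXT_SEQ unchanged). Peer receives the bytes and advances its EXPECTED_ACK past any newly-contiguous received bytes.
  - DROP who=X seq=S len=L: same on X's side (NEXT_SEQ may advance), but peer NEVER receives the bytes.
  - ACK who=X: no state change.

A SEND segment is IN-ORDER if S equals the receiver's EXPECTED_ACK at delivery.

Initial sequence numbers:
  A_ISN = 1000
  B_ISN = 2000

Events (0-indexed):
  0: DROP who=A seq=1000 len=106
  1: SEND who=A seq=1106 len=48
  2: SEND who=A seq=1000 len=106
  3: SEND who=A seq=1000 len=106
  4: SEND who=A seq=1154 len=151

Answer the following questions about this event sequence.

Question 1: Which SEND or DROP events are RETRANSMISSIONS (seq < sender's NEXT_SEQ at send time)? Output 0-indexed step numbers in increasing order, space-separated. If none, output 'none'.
Answer: 2 3

Derivation:
Step 0: DROP seq=1000 -> fresh
Step 1: SEND seq=1106 -> fresh
Step 2: SEND seq=1000 -> retransmit
Step 3: SEND seq=1000 -> retransmit
Step 4: SEND seq=1154 -> fresh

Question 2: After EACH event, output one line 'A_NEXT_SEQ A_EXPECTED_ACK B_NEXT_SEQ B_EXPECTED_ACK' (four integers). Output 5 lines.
1106 2000 2000 1000
1154 2000 2000 1000
1154 2000 2000 1154
1154 2000 2000 1154
1305 2000 2000 1305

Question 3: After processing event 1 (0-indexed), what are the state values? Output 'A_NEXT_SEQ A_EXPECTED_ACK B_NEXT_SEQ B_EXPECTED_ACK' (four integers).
After event 0: A_seq=1106 A_ack=2000 B_seq=2000 B_ack=1000
After event 1: A_seq=1154 A_ack=2000 B_seq=2000 B_ack=1000

1154 2000 2000 1000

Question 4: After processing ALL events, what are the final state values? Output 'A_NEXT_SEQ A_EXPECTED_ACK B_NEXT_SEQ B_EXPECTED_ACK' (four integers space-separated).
Answer: 1305 2000 2000 1305

Derivation:
After event 0: A_seq=1106 A_ack=2000 B_seq=2000 B_ack=1000
After event 1: A_seq=1154 A_ack=2000 B_seq=2000 B_ack=1000
After event 2: A_seq=1154 A_ack=2000 B_seq=2000 B_ack=1154
After event 3: A_seq=1154 A_ack=2000 B_seq=2000 B_ack=1154
After event 4: A_seq=1305 A_ack=2000 B_seq=2000 B_ack=1305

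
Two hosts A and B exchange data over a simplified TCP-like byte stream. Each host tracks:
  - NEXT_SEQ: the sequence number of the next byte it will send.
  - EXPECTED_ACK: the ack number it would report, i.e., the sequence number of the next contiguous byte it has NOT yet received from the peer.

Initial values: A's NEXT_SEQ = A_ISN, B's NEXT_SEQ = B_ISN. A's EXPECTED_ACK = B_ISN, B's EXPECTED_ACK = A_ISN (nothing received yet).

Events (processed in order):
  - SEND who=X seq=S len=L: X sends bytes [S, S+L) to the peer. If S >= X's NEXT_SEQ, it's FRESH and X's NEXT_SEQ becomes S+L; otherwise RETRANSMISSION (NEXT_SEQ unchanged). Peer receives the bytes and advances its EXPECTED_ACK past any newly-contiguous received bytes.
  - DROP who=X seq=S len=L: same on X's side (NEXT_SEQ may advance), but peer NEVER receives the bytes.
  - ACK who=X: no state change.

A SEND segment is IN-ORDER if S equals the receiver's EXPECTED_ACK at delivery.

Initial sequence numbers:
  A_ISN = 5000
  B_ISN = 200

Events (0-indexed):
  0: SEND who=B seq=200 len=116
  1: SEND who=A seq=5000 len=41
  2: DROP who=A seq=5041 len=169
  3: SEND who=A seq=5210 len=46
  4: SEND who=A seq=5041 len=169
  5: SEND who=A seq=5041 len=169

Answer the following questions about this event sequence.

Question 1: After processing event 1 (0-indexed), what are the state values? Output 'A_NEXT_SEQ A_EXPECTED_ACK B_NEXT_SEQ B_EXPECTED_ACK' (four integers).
After event 0: A_seq=5000 A_ack=316 B_seq=316 B_ack=5000
After event 1: A_seq=5041 A_ack=316 B_seq=316 B_ack=5041

5041 316 316 5041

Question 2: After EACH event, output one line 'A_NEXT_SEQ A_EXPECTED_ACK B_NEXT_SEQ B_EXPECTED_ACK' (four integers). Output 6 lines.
5000 316 316 5000
5041 316 316 5041
5210 316 316 5041
5256 316 316 5041
5256 316 316 5256
5256 316 316 5256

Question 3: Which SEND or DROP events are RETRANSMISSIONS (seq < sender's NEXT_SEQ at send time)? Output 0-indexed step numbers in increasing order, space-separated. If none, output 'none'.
Answer: 4 5

Derivation:
Step 0: SEND seq=200 -> fresh
Step 1: SEND seq=5000 -> fresh
Step 2: DROP seq=5041 -> fresh
Step 3: SEND seq=5210 -> fresh
Step 4: SEND seq=5041 -> retransmit
Step 5: SEND seq=5041 -> retransmit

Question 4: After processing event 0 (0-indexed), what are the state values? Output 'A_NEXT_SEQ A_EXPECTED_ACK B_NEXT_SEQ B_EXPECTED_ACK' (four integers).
After event 0: A_seq=5000 A_ack=316 B_seq=316 B_ack=5000

5000 316 316 5000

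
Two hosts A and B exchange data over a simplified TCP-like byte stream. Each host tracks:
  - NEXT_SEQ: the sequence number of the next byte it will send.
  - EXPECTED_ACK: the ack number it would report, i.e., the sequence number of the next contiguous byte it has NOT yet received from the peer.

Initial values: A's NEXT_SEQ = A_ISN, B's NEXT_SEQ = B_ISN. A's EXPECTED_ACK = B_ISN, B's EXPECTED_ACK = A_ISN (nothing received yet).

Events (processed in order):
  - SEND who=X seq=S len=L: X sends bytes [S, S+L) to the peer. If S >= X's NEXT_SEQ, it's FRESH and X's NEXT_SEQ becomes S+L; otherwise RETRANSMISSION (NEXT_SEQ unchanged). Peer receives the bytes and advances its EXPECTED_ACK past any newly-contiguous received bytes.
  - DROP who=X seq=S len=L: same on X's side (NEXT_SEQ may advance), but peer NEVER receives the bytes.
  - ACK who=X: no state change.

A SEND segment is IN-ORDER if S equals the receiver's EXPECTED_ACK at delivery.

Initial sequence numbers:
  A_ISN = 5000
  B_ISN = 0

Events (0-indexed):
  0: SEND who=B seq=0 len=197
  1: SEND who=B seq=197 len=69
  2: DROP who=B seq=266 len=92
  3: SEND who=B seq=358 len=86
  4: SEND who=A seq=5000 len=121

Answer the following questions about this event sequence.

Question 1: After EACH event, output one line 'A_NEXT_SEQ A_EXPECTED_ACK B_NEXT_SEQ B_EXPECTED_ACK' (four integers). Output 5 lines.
5000 197 197 5000
5000 266 266 5000
5000 266 358 5000
5000 266 444 5000
5121 266 444 5121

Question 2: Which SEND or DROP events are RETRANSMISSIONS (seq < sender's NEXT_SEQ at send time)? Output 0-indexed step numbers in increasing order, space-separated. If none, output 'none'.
Step 0: SEND seq=0 -> fresh
Step 1: SEND seq=197 -> fresh
Step 2: DROP seq=266 -> fresh
Step 3: SEND seq=358 -> fresh
Step 4: SEND seq=5000 -> fresh

Answer: none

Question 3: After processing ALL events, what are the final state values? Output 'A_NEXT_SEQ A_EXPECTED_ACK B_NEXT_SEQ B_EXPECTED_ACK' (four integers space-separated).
After event 0: A_seq=5000 A_ack=197 B_seq=197 B_ack=5000
After event 1: A_seq=5000 A_ack=266 B_seq=266 B_ack=5000
After event 2: A_seq=5000 A_ack=266 B_seq=358 B_ack=5000
After event 3: A_seq=5000 A_ack=266 B_seq=444 B_ack=5000
After event 4: A_seq=5121 A_ack=266 B_seq=444 B_ack=5121

Answer: 5121 266 444 5121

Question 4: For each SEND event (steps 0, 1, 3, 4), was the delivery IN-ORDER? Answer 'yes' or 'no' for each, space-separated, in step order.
Answer: yes yes no yes

Derivation:
Step 0: SEND seq=0 -> in-order
Step 1: SEND seq=197 -> in-order
Step 3: SEND seq=358 -> out-of-order
Step 4: SEND seq=5000 -> in-order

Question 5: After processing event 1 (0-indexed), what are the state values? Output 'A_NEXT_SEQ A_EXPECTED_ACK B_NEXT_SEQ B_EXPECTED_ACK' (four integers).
After event 0: A_seq=5000 A_ack=197 B_seq=197 B_ack=5000
After event 1: A_seq=5000 A_ack=266 B_seq=266 B_ack=5000

5000 266 266 5000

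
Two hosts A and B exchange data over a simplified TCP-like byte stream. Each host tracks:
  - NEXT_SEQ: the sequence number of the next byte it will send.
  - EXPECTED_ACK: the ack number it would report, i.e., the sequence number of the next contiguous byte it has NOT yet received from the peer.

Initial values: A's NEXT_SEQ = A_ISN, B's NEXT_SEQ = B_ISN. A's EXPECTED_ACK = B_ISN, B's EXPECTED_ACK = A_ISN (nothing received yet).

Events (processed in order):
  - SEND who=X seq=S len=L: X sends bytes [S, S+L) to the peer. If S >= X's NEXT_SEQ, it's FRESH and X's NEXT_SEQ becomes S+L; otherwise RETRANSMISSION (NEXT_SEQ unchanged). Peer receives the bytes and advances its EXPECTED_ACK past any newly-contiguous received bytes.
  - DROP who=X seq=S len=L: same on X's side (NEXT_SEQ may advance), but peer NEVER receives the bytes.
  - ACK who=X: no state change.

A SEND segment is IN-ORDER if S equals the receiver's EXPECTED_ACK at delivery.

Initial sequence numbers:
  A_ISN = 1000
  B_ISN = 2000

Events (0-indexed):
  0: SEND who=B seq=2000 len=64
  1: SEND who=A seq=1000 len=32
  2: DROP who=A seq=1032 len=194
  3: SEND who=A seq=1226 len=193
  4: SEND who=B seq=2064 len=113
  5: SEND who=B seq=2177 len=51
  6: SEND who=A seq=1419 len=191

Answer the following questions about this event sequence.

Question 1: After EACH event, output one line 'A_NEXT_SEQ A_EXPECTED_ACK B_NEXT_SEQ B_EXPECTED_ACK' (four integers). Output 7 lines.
1000 2064 2064 1000
1032 2064 2064 1032
1226 2064 2064 1032
1419 2064 2064 1032
1419 2177 2177 1032
1419 2228 2228 1032
1610 2228 2228 1032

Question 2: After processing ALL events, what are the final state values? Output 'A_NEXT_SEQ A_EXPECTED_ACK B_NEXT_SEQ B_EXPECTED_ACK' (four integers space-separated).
Answer: 1610 2228 2228 1032

Derivation:
After event 0: A_seq=1000 A_ack=2064 B_seq=2064 B_ack=1000
After event 1: A_seq=1032 A_ack=2064 B_seq=2064 B_ack=1032
After event 2: A_seq=1226 A_ack=2064 B_seq=2064 B_ack=1032
After event 3: A_seq=1419 A_ack=2064 B_seq=2064 B_ack=1032
After event 4: A_seq=1419 A_ack=2177 B_seq=2177 B_ack=1032
After event 5: A_seq=1419 A_ack=2228 B_seq=2228 B_ack=1032
After event 6: A_seq=1610 A_ack=2228 B_seq=2228 B_ack=1032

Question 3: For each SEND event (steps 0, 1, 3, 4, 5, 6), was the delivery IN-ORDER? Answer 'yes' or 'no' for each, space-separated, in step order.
Step 0: SEND seq=2000 -> in-order
Step 1: SEND seq=1000 -> in-order
Step 3: SEND seq=1226 -> out-of-order
Step 4: SEND seq=2064 -> in-order
Step 5: SEND seq=2177 -> in-order
Step 6: SEND seq=1419 -> out-of-order

Answer: yes yes no yes yes no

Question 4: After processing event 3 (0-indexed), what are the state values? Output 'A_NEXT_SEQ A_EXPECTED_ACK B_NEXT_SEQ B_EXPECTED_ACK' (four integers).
After event 0: A_seq=1000 A_ack=2064 B_seq=2064 B_ack=1000
After event 1: A_seq=1032 A_ack=2064 B_seq=2064 B_ack=1032
After event 2: A_seq=1226 A_ack=2064 B_seq=2064 B_ack=1032
After event 3: A_seq=1419 A_ack=2064 B_seq=2064 B_ack=1032

1419 2064 2064 1032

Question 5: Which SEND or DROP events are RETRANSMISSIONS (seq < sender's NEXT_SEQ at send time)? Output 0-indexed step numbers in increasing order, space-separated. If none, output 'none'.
Answer: none

Derivation:
Step 0: SEND seq=2000 -> fresh
Step 1: SEND seq=1000 -> fresh
Step 2: DROP seq=1032 -> fresh
Step 3: SEND seq=1226 -> fresh
Step 4: SEND seq=2064 -> fresh
Step 5: SEND seq=2177 -> fresh
Step 6: SEND seq=1419 -> fresh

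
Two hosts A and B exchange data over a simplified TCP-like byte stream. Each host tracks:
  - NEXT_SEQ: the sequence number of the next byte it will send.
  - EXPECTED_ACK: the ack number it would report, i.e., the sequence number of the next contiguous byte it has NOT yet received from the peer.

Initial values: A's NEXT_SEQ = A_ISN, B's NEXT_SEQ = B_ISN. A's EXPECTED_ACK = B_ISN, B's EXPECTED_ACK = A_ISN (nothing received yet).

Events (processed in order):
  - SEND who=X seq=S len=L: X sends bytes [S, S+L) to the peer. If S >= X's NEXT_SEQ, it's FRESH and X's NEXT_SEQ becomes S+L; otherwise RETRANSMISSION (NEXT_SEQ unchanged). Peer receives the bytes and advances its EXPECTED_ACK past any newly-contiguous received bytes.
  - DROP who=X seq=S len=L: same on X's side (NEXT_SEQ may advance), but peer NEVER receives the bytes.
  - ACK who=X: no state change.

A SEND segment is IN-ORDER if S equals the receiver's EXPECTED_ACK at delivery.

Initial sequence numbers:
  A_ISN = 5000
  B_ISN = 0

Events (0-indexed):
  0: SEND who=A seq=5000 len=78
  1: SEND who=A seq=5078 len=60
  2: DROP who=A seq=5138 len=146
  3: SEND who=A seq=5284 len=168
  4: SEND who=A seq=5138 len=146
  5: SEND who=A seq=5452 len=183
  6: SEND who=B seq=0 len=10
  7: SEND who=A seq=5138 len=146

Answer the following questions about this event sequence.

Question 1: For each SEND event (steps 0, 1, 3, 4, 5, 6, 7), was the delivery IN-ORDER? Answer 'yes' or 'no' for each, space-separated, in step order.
Step 0: SEND seq=5000 -> in-order
Step 1: SEND seq=5078 -> in-order
Step 3: SEND seq=5284 -> out-of-order
Step 4: SEND seq=5138 -> in-order
Step 5: SEND seq=5452 -> in-order
Step 6: SEND seq=0 -> in-order
Step 7: SEND seq=5138 -> out-of-order

Answer: yes yes no yes yes yes no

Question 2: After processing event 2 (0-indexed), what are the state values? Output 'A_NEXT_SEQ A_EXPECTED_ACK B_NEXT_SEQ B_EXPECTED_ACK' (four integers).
After event 0: A_seq=5078 A_ack=0 B_seq=0 B_ack=5078
After event 1: A_seq=5138 A_ack=0 B_seq=0 B_ack=5138
After event 2: A_seq=5284 A_ack=0 B_seq=0 B_ack=5138

5284 0 0 5138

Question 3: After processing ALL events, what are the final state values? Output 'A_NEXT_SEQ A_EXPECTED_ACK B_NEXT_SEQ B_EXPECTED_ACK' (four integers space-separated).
After event 0: A_seq=5078 A_ack=0 B_seq=0 B_ack=5078
After event 1: A_seq=5138 A_ack=0 B_seq=0 B_ack=5138
After event 2: A_seq=5284 A_ack=0 B_seq=0 B_ack=5138
After event 3: A_seq=5452 A_ack=0 B_seq=0 B_ack=5138
After event 4: A_seq=5452 A_ack=0 B_seq=0 B_ack=5452
After event 5: A_seq=5635 A_ack=0 B_seq=0 B_ack=5635
After event 6: A_seq=5635 A_ack=10 B_seq=10 B_ack=5635
After event 7: A_seq=5635 A_ack=10 B_seq=10 B_ack=5635

Answer: 5635 10 10 5635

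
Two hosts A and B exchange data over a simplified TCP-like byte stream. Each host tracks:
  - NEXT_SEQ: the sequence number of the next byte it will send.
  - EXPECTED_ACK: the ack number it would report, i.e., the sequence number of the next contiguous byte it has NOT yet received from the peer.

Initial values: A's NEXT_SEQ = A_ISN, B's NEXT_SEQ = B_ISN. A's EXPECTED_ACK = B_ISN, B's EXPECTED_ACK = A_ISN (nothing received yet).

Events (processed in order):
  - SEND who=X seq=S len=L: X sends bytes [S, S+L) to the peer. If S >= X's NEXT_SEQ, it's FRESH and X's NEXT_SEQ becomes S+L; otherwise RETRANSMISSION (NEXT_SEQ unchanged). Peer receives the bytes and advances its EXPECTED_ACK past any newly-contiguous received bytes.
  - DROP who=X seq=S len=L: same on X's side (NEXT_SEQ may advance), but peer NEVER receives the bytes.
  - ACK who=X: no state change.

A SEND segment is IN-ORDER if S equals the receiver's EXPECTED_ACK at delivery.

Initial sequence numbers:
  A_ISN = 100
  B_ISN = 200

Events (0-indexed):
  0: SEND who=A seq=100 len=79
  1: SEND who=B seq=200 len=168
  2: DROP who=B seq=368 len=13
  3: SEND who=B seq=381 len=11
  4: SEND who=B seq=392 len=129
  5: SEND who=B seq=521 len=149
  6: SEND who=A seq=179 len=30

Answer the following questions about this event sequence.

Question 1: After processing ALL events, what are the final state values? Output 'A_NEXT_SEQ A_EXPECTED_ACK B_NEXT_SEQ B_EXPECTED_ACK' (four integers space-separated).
Answer: 209 368 670 209

Derivation:
After event 0: A_seq=179 A_ack=200 B_seq=200 B_ack=179
After event 1: A_seq=179 A_ack=368 B_seq=368 B_ack=179
After event 2: A_seq=179 A_ack=368 B_seq=381 B_ack=179
After event 3: A_seq=179 A_ack=368 B_seq=392 B_ack=179
After event 4: A_seq=179 A_ack=368 B_seq=521 B_ack=179
After event 5: A_seq=179 A_ack=368 B_seq=670 B_ack=179
After event 6: A_seq=209 A_ack=368 B_seq=670 B_ack=209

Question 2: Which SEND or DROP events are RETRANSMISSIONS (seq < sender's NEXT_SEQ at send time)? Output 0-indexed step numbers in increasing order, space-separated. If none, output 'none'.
Step 0: SEND seq=100 -> fresh
Step 1: SEND seq=200 -> fresh
Step 2: DROP seq=368 -> fresh
Step 3: SEND seq=381 -> fresh
Step 4: SEND seq=392 -> fresh
Step 5: SEND seq=521 -> fresh
Step 6: SEND seq=179 -> fresh

Answer: none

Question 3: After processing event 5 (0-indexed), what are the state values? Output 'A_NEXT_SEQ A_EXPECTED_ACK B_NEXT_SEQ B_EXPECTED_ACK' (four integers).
After event 0: A_seq=179 A_ack=200 B_seq=200 B_ack=179
After event 1: A_seq=179 A_ack=368 B_seq=368 B_ack=179
After event 2: A_seq=179 A_ack=368 B_seq=381 B_ack=179
After event 3: A_seq=179 A_ack=368 B_seq=392 B_ack=179
After event 4: A_seq=179 A_ack=368 B_seq=521 B_ack=179
After event 5: A_seq=179 A_ack=368 B_seq=670 B_ack=179

179 368 670 179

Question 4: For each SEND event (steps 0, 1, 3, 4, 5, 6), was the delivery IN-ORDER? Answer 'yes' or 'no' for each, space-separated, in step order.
Answer: yes yes no no no yes

Derivation:
Step 0: SEND seq=100 -> in-order
Step 1: SEND seq=200 -> in-order
Step 3: SEND seq=381 -> out-of-order
Step 4: SEND seq=392 -> out-of-order
Step 5: SEND seq=521 -> out-of-order
Step 6: SEND seq=179 -> in-order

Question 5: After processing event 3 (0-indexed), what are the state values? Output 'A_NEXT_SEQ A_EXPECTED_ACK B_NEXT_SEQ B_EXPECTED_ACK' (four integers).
After event 0: A_seq=179 A_ack=200 B_seq=200 B_ack=179
After event 1: A_seq=179 A_ack=368 B_seq=368 B_ack=179
After event 2: A_seq=179 A_ack=368 B_seq=381 B_ack=179
After event 3: A_seq=179 A_ack=368 B_seq=392 B_ack=179

179 368 392 179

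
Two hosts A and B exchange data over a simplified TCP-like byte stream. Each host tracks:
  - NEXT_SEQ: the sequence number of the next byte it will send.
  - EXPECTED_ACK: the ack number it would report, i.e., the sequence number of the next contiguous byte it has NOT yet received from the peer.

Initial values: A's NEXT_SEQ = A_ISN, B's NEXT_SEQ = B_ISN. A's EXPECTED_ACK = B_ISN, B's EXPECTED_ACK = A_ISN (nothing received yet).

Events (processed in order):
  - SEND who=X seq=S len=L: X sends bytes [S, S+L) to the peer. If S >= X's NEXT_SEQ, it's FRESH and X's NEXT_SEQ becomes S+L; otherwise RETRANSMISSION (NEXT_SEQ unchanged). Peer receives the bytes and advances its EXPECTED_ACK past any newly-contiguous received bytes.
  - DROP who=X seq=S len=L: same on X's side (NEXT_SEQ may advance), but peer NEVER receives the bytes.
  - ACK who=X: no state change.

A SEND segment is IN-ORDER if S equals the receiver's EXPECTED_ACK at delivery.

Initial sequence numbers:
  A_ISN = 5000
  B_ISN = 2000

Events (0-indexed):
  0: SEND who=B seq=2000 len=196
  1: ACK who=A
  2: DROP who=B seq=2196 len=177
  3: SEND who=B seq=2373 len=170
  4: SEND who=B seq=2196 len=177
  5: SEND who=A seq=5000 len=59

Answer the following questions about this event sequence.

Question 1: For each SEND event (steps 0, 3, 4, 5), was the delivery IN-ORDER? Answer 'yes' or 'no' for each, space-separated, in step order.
Step 0: SEND seq=2000 -> in-order
Step 3: SEND seq=2373 -> out-of-order
Step 4: SEND seq=2196 -> in-order
Step 5: SEND seq=5000 -> in-order

Answer: yes no yes yes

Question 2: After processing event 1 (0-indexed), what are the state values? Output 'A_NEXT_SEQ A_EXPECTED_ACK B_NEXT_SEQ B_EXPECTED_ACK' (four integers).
After event 0: A_seq=5000 A_ack=2196 B_seq=2196 B_ack=5000
After event 1: A_seq=5000 A_ack=2196 B_seq=2196 B_ack=5000

5000 2196 2196 5000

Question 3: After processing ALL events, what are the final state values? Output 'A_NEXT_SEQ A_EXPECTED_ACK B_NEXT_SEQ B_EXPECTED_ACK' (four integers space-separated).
After event 0: A_seq=5000 A_ack=2196 B_seq=2196 B_ack=5000
After event 1: A_seq=5000 A_ack=2196 B_seq=2196 B_ack=5000
After event 2: A_seq=5000 A_ack=2196 B_seq=2373 B_ack=5000
After event 3: A_seq=5000 A_ack=2196 B_seq=2543 B_ack=5000
After event 4: A_seq=5000 A_ack=2543 B_seq=2543 B_ack=5000
After event 5: A_seq=5059 A_ack=2543 B_seq=2543 B_ack=5059

Answer: 5059 2543 2543 5059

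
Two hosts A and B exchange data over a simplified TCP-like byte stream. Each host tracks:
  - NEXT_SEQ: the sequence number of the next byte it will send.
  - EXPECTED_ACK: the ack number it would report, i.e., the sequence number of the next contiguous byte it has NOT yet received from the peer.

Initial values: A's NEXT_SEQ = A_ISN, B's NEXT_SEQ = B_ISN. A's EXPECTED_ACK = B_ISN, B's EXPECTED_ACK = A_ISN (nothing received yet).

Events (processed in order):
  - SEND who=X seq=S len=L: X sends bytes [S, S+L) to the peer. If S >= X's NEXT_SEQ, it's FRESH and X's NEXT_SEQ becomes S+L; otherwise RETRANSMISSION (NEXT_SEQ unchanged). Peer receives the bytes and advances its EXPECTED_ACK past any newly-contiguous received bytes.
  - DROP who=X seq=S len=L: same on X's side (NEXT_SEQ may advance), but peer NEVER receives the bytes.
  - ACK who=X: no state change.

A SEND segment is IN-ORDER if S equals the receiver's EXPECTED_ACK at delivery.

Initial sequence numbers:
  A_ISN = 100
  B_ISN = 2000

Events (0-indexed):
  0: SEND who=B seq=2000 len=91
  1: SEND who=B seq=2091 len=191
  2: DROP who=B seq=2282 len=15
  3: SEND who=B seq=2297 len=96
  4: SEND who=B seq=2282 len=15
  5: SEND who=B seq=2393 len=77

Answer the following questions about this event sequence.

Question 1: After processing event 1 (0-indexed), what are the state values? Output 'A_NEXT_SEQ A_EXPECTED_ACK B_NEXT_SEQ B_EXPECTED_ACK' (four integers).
After event 0: A_seq=100 A_ack=2091 B_seq=2091 B_ack=100
After event 1: A_seq=100 A_ack=2282 B_seq=2282 B_ack=100

100 2282 2282 100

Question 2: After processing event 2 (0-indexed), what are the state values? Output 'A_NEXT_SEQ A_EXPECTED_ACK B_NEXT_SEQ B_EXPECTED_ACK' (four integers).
After event 0: A_seq=100 A_ack=2091 B_seq=2091 B_ack=100
After event 1: A_seq=100 A_ack=2282 B_seq=2282 B_ack=100
After event 2: A_seq=100 A_ack=2282 B_seq=2297 B_ack=100

100 2282 2297 100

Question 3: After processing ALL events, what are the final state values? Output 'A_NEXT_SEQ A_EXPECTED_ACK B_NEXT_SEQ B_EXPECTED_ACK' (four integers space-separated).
After event 0: A_seq=100 A_ack=2091 B_seq=2091 B_ack=100
After event 1: A_seq=100 A_ack=2282 B_seq=2282 B_ack=100
After event 2: A_seq=100 A_ack=2282 B_seq=2297 B_ack=100
After event 3: A_seq=100 A_ack=2282 B_seq=2393 B_ack=100
After event 4: A_seq=100 A_ack=2393 B_seq=2393 B_ack=100
After event 5: A_seq=100 A_ack=2470 B_seq=2470 B_ack=100

Answer: 100 2470 2470 100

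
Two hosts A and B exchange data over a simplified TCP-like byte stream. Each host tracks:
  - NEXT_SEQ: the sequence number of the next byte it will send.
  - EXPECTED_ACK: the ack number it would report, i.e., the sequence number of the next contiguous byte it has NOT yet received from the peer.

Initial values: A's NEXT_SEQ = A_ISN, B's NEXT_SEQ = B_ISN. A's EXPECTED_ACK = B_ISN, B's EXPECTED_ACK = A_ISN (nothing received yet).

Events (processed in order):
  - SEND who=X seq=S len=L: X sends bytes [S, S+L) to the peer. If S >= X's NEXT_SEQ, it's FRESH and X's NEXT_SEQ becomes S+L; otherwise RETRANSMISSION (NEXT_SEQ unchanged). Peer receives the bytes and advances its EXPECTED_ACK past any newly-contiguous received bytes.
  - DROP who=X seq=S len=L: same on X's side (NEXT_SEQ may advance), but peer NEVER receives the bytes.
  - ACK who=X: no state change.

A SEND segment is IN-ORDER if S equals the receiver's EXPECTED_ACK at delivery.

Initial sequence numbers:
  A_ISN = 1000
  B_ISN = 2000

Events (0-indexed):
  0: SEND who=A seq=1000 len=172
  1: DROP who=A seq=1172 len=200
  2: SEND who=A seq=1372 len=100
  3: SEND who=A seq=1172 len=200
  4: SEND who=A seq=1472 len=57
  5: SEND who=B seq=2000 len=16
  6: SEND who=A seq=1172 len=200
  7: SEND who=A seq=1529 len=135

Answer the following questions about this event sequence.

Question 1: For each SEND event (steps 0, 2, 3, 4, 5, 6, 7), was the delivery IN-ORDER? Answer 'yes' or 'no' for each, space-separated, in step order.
Answer: yes no yes yes yes no yes

Derivation:
Step 0: SEND seq=1000 -> in-order
Step 2: SEND seq=1372 -> out-of-order
Step 3: SEND seq=1172 -> in-order
Step 4: SEND seq=1472 -> in-order
Step 5: SEND seq=2000 -> in-order
Step 6: SEND seq=1172 -> out-of-order
Step 7: SEND seq=1529 -> in-order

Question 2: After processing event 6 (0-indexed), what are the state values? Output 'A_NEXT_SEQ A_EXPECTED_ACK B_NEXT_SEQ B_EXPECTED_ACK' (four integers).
After event 0: A_seq=1172 A_ack=2000 B_seq=2000 B_ack=1172
After event 1: A_seq=1372 A_ack=2000 B_seq=2000 B_ack=1172
After event 2: A_seq=1472 A_ack=2000 B_seq=2000 B_ack=1172
After event 3: A_seq=1472 A_ack=2000 B_seq=2000 B_ack=1472
After event 4: A_seq=1529 A_ack=2000 B_seq=2000 B_ack=1529
After event 5: A_seq=1529 A_ack=2016 B_seq=2016 B_ack=1529
After event 6: A_seq=1529 A_ack=2016 B_seq=2016 B_ack=1529

1529 2016 2016 1529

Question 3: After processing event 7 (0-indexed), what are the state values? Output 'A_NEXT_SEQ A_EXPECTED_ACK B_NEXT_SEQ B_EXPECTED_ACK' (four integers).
After event 0: A_seq=1172 A_ack=2000 B_seq=2000 B_ack=1172
After event 1: A_seq=1372 A_ack=2000 B_seq=2000 B_ack=1172
After event 2: A_seq=1472 A_ack=2000 B_seq=2000 B_ack=1172
After event 3: A_seq=1472 A_ack=2000 B_seq=2000 B_ack=1472
After event 4: A_seq=1529 A_ack=2000 B_seq=2000 B_ack=1529
After event 5: A_seq=1529 A_ack=2016 B_seq=2016 B_ack=1529
After event 6: A_seq=1529 A_ack=2016 B_seq=2016 B_ack=1529
After event 7: A_seq=1664 A_ack=2016 B_seq=2016 B_ack=1664

1664 2016 2016 1664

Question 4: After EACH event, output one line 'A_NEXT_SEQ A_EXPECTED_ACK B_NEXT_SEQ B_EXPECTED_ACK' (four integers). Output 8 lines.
1172 2000 2000 1172
1372 2000 2000 1172
1472 2000 2000 1172
1472 2000 2000 1472
1529 2000 2000 1529
1529 2016 2016 1529
1529 2016 2016 1529
1664 2016 2016 1664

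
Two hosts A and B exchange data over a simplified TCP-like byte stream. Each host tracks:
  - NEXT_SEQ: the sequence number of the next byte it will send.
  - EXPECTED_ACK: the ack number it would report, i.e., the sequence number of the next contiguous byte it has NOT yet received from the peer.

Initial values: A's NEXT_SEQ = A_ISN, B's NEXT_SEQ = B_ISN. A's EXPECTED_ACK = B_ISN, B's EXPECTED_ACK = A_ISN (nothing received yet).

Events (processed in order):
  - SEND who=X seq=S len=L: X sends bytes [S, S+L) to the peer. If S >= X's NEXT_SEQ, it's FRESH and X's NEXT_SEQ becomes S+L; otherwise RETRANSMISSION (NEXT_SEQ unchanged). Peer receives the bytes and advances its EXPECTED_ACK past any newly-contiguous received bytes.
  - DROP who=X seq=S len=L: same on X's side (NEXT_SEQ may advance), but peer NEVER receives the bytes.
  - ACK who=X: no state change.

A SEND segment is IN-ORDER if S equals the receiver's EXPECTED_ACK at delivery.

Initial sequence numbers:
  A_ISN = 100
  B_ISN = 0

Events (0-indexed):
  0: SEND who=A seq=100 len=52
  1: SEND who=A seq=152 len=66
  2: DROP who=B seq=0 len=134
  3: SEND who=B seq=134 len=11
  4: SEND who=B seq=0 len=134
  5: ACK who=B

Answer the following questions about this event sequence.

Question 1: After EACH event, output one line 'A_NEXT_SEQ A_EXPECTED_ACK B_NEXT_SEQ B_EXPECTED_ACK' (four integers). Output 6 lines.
152 0 0 152
218 0 0 218
218 0 134 218
218 0 145 218
218 145 145 218
218 145 145 218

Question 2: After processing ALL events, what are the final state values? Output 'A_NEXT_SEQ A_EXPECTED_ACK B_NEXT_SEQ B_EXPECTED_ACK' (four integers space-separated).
After event 0: A_seq=152 A_ack=0 B_seq=0 B_ack=152
After event 1: A_seq=218 A_ack=0 B_seq=0 B_ack=218
After event 2: A_seq=218 A_ack=0 B_seq=134 B_ack=218
After event 3: A_seq=218 A_ack=0 B_seq=145 B_ack=218
After event 4: A_seq=218 A_ack=145 B_seq=145 B_ack=218
After event 5: A_seq=218 A_ack=145 B_seq=145 B_ack=218

Answer: 218 145 145 218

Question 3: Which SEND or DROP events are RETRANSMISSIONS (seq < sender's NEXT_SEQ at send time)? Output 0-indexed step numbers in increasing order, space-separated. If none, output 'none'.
Step 0: SEND seq=100 -> fresh
Step 1: SEND seq=152 -> fresh
Step 2: DROP seq=0 -> fresh
Step 3: SEND seq=134 -> fresh
Step 4: SEND seq=0 -> retransmit

Answer: 4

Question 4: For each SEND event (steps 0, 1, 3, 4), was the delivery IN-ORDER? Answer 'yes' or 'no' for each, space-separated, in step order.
Answer: yes yes no yes

Derivation:
Step 0: SEND seq=100 -> in-order
Step 1: SEND seq=152 -> in-order
Step 3: SEND seq=134 -> out-of-order
Step 4: SEND seq=0 -> in-order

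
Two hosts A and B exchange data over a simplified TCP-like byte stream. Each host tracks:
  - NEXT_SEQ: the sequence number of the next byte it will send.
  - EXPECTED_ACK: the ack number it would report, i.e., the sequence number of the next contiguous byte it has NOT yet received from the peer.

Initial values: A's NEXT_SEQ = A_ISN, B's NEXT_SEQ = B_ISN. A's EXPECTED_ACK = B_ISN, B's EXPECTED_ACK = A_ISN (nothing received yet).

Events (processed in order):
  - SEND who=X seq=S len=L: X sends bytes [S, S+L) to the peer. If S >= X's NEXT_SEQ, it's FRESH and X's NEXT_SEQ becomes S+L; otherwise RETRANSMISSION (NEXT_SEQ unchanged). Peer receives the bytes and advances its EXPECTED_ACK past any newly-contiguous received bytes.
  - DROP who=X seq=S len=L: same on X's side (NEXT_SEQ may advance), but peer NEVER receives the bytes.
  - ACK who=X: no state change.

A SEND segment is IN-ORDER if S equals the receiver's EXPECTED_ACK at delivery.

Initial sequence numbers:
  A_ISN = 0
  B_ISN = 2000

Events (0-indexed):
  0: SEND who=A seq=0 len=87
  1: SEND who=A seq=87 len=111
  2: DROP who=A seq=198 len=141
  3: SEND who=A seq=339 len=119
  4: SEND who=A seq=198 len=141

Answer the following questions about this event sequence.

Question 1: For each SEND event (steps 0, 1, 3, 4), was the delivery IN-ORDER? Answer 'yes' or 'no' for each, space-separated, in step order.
Answer: yes yes no yes

Derivation:
Step 0: SEND seq=0 -> in-order
Step 1: SEND seq=87 -> in-order
Step 3: SEND seq=339 -> out-of-order
Step 4: SEND seq=198 -> in-order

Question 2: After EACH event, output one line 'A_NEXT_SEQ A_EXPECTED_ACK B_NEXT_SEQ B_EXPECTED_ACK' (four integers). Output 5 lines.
87 2000 2000 87
198 2000 2000 198
339 2000 2000 198
458 2000 2000 198
458 2000 2000 458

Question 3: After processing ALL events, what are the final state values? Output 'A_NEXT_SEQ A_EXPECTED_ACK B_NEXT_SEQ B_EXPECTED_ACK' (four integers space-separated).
Answer: 458 2000 2000 458

Derivation:
After event 0: A_seq=87 A_ack=2000 B_seq=2000 B_ack=87
After event 1: A_seq=198 A_ack=2000 B_seq=2000 B_ack=198
After event 2: A_seq=339 A_ack=2000 B_seq=2000 B_ack=198
After event 3: A_seq=458 A_ack=2000 B_seq=2000 B_ack=198
After event 4: A_seq=458 A_ack=2000 B_seq=2000 B_ack=458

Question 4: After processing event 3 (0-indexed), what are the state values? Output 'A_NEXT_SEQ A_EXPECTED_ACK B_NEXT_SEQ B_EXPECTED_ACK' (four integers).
After event 0: A_seq=87 A_ack=2000 B_seq=2000 B_ack=87
After event 1: A_seq=198 A_ack=2000 B_seq=2000 B_ack=198
After event 2: A_seq=339 A_ack=2000 B_seq=2000 B_ack=198
After event 3: A_seq=458 A_ack=2000 B_seq=2000 B_ack=198

458 2000 2000 198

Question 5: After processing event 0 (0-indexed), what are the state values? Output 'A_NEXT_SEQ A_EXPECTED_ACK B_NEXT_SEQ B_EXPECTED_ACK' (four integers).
After event 0: A_seq=87 A_ack=2000 B_seq=2000 B_ack=87

87 2000 2000 87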